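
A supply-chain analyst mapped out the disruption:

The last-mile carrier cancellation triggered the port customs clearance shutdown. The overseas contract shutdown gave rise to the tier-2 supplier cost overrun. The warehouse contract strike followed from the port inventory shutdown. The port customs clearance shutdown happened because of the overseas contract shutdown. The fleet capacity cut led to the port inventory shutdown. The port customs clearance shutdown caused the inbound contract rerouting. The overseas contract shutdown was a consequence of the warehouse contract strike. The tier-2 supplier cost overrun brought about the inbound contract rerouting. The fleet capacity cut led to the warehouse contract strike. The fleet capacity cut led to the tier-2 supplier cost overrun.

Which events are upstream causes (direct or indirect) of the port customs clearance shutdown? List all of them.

Immediate causes of the port customs clearance shutdown: the overseas contract shutdown, the last-mile carrier cancellation.
Further upstream: the fleet capacity cut, the port inventory shutdown, the warehouse contract strike.

the fleet capacity cut, the last-mile carrier cancellation, the overseas contract shutdown, the port inventory shutdown, the warehouse contract strike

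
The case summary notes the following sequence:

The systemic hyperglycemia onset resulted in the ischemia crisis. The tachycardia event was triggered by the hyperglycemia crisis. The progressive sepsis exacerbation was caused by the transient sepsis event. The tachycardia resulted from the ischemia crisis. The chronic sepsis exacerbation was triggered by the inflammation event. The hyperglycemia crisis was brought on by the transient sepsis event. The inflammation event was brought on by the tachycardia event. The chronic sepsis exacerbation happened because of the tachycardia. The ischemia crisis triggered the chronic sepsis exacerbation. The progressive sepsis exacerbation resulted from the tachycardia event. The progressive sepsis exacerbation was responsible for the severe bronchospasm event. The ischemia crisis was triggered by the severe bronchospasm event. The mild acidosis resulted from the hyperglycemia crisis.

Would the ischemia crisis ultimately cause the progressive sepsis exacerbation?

The ischemia crisis leads to the tachycardia, the chronic sepsis exacerbation; the progressive sepsis exacerbation is not among them.

No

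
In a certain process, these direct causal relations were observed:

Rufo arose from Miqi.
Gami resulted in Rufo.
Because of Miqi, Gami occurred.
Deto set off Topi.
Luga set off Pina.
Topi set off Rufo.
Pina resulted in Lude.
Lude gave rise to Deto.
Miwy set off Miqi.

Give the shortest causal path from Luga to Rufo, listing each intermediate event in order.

Luga → Pina → Lude → Deto → Topi → Rufo

Luga → Pina
Pina → Lude
Lude → Deto
Deto → Topi
Topi → Rufo
Length: 5 steps.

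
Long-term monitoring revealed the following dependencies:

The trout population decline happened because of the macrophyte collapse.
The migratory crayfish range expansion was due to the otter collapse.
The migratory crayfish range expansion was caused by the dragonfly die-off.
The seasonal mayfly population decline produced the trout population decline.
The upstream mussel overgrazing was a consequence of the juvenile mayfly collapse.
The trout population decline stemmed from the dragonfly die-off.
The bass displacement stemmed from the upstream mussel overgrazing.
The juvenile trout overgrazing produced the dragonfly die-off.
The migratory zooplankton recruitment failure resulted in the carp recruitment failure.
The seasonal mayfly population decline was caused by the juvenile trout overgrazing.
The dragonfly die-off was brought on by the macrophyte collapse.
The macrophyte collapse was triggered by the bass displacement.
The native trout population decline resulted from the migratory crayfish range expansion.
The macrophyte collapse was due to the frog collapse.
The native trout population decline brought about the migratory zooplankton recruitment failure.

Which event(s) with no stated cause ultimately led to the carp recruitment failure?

Tracing upstream from the carp recruitment failure: the carp recruitment failure ← the migratory zooplankton recruitment failure ← the native trout population decline ← the migratory crayfish range expansion ← the dragonfly die-off ← the macrophyte collapse ← the bass displacement ← the upstream mussel overgrazing ← the juvenile mayfly collapse.
A separate upstream branch: the carp recruitment failure ← the migratory zooplankton recruitment failure ← the native trout population decline ← the migratory crayfish range expansion ← the dragonfly die-off ← the macrophyte collapse ← the frog collapse.
A separate upstream branch: the carp recruitment failure ← the migratory zooplankton recruitment failure ← the native trout population decline ← the migratory crayfish range expansion ← the dragonfly die-off ← the juvenile trout overgrazing.
A separate upstream branch: the carp recruitment failure ← the migratory zooplankton recruitment failure ← the native trout population decline ← the migratory crayfish range expansion ← the otter collapse.
Each of those chain origins has no stated cause.

the frog collapse, the juvenile mayfly collapse, the juvenile trout overgrazing, the otter collapse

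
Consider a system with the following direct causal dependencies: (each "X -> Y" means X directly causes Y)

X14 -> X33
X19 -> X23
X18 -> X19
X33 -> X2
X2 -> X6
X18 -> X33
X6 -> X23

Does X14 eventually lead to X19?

X14 leads to X33, X2, X6, X23; X19 is not among them.

No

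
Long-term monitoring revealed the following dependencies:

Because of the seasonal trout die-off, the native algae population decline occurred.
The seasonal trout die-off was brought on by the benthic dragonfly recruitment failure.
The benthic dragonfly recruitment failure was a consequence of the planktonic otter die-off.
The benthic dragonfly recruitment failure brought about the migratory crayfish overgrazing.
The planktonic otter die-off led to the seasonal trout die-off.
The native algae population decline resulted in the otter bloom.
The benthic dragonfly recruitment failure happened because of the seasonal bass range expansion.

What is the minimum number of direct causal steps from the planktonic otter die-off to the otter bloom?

3

Shortest chain: the planktonic otter die-off → the seasonal trout die-off → the native algae population decline → the otter bloom.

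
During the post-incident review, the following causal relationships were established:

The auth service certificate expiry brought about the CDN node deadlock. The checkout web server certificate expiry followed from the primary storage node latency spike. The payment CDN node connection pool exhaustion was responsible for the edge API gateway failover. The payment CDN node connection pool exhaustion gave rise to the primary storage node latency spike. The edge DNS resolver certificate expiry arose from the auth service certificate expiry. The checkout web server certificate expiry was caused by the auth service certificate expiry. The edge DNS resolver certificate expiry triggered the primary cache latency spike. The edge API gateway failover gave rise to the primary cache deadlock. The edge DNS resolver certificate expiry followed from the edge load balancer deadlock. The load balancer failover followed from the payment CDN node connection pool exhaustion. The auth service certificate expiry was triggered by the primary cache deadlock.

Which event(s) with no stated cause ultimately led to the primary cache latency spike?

Tracing upstream from the primary cache latency spike: the primary cache latency spike ← the edge DNS resolver certificate expiry ← the auth service certificate expiry ← the primary cache deadlock ← the edge API gateway failover ← the payment CDN node connection pool exhaustion.
A separate upstream branch: the primary cache latency spike ← the edge DNS resolver certificate expiry ← the edge load balancer deadlock.
Each of those chain origins has no stated cause.

the edge load balancer deadlock, the payment CDN node connection pool exhaustion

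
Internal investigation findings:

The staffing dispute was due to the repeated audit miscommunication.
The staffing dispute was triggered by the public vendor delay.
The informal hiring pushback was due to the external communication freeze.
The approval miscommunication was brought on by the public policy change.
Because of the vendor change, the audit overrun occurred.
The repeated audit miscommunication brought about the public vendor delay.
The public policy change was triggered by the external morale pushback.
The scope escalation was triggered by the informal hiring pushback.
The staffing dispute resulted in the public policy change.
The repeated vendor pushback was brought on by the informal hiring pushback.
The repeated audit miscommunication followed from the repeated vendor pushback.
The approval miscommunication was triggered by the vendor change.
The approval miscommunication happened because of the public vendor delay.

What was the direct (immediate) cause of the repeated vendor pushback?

Upstream contributors include the external communication freeze, but only the informal hiring pushback feeds directly into the repeated vendor pushback.

the informal hiring pushback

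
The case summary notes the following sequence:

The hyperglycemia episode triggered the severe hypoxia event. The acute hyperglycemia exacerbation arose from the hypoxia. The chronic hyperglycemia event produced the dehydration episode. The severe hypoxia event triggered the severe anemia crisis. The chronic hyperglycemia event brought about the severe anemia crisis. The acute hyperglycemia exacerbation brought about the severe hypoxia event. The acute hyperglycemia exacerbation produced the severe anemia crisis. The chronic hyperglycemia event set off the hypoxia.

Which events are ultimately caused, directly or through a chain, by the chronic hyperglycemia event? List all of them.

Direct effects: the hypoxia, the dehydration episode, the severe anemia crisis.
2 steps out: the acute hyperglycemia exacerbation.
3 steps out: the severe hypoxia event.
Not reachable from it: the hyperglycemia episode.

the acute hyperglycemia exacerbation, the dehydration episode, the hypoxia, the severe anemia crisis, the severe hypoxia event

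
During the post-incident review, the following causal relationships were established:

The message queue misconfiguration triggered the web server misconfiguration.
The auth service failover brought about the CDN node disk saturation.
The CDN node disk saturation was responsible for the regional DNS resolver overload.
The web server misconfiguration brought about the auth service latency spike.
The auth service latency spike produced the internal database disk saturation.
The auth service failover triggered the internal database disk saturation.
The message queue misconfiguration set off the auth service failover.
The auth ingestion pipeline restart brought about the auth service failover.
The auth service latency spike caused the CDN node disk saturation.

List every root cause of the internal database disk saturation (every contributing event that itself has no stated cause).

the auth ingestion pipeline restart, the message queue misconfiguration

Tracing upstream from the internal database disk saturation: the internal database disk saturation ← the auth service failover ← the message queue misconfiguration.
A separate upstream branch: the internal database disk saturation ← the auth service failover ← the auth ingestion pipeline restart.
Each of those chain origins has no stated cause.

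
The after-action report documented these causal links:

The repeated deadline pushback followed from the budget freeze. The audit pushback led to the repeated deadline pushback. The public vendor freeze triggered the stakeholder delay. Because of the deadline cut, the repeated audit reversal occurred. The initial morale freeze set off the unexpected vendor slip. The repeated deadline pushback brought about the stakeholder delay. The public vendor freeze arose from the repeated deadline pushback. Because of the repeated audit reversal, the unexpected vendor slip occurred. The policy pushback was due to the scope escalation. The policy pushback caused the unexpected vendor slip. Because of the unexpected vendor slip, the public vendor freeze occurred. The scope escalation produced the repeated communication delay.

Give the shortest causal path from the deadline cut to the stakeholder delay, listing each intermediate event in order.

the deadline cut → the repeated audit reversal
the repeated audit reversal → the unexpected vendor slip
the unexpected vendor slip → the public vendor freeze
the public vendor freeze → the stakeholder delay
Length: 4 steps.

the deadline cut → the repeated audit reversal → the unexpected vendor slip → the public vendor freeze → the stakeholder delay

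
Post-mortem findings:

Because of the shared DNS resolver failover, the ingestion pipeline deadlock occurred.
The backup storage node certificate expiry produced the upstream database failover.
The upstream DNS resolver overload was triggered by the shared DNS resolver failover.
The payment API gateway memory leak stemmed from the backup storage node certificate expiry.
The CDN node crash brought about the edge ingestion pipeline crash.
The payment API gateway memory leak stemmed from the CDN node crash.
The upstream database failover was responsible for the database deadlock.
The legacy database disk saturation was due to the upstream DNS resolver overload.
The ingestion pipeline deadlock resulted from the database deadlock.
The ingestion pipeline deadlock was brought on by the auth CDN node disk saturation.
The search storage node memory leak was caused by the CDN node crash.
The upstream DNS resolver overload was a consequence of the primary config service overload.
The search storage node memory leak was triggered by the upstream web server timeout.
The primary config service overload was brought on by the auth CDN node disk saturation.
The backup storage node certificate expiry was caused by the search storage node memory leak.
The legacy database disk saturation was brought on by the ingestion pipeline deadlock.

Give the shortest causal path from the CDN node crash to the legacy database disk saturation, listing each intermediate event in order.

the CDN node crash → the search storage node memory leak → the backup storage node certificate expiry → the upstream database failover → the database deadlock → the ingestion pipeline deadlock → the legacy database disk saturation

the CDN node crash → the search storage node memory leak
the search storage node memory leak → the backup storage node certificate expiry
the backup storage node certificate expiry → the upstream database failover
the upstream database failover → the database deadlock
the database deadlock → the ingestion pipeline deadlock
the ingestion pipeline deadlock → the legacy database disk saturation
Length: 6 steps.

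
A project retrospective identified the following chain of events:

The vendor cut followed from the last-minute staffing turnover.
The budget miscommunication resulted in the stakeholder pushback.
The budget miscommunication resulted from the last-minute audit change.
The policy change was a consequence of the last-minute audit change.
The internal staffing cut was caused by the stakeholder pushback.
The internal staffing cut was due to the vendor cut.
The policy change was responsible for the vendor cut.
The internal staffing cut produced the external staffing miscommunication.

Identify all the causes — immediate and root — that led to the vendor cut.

Immediate causes of the vendor cut: the policy change, the last-minute staffing turnover.
Further upstream: the last-minute audit change.

the last-minute audit change, the last-minute staffing turnover, the policy change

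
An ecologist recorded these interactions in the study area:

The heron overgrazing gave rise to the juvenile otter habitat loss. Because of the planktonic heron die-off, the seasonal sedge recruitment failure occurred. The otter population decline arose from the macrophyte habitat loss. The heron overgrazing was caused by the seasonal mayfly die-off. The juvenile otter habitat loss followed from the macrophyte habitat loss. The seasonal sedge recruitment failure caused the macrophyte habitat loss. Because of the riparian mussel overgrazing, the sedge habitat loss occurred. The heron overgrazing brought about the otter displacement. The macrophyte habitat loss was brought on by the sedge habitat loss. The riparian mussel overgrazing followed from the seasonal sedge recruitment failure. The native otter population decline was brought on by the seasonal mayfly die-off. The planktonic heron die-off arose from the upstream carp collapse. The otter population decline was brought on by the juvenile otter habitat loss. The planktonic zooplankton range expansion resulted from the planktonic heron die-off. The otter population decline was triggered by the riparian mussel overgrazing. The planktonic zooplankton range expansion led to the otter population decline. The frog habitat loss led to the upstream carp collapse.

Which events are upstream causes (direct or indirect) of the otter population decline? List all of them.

Immediate causes of the otter population decline: the riparian mussel overgrazing, the planktonic zooplankton range expansion, the macrophyte habitat loss, the juvenile otter habitat loss.
Further upstream: the seasonal mayfly die-off, the heron overgrazing, the frog habitat loss, the upstream carp collapse, the planktonic heron die-off, the seasonal sedge recruitment failure, the sedge habitat loss.

the frog habitat loss, the heron overgrazing, the juvenile otter habitat loss, the macrophyte habitat loss, the planktonic heron die-off, the planktonic zooplankton range expansion, the riparian mussel overgrazing, the seasonal mayfly die-off, the seasonal sedge recruitment failure, the sedge habitat loss, the upstream carp collapse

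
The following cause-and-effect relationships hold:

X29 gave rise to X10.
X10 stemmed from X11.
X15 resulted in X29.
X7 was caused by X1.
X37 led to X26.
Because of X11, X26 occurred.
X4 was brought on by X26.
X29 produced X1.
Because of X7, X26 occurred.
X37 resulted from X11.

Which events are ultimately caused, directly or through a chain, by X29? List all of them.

X1, X10, X26, X4, X7

Direct effects: X1, X10.
2 steps out: X7.
3 steps out: X26.
4 steps out: X4.
Not reachable from it: X15, X11, X37.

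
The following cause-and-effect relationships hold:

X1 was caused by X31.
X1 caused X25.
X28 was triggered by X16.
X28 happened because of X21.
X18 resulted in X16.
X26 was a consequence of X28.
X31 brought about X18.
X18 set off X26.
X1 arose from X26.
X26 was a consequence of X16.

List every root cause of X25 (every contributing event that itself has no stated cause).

Tracing upstream from X25: X25 ← X1 ← X31.
A separate upstream branch: X25 ← X1 ← X26 ← X28 ← X21.
Each of those chain origins has no stated cause.

X21, X31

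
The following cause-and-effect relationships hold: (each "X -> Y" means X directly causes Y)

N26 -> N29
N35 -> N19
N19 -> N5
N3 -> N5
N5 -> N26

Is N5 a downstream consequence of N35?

There is a causal chain: N35 → N19 → N5.

Yes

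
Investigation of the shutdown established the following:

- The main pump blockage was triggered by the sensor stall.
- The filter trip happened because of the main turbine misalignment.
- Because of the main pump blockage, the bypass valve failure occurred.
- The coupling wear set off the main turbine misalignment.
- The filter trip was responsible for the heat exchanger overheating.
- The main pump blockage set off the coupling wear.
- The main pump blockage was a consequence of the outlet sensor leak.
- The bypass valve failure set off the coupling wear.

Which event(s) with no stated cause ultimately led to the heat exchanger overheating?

Tracing upstream from the heat exchanger overheating: the heat exchanger overheating ← the filter trip ← the main turbine misalignment ← the coupling wear ← the main pump blockage ← the sensor stall.
A separate upstream branch: the heat exchanger overheating ← the filter trip ← the main turbine misalignment ← the coupling wear ← the main pump blockage ← the outlet sensor leak.
Each of those chain origins has no stated cause.

the outlet sensor leak, the sensor stall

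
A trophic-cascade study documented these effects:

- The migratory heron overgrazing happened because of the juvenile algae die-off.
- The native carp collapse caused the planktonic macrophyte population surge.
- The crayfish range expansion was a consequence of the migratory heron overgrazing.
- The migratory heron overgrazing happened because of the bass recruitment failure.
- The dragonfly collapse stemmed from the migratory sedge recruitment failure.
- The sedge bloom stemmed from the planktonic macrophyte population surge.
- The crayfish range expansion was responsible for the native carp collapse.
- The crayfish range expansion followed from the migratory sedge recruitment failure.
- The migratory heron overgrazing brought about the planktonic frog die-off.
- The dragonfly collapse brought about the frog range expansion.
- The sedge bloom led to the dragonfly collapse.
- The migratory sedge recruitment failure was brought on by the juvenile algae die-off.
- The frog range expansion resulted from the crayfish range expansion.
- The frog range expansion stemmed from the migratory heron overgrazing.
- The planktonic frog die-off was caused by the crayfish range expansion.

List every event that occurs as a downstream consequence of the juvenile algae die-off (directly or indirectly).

the crayfish range expansion, the dragonfly collapse, the frog range expansion, the migratory heron overgrazing, the migratory sedge recruitment failure, the native carp collapse, the planktonic frog die-off, the planktonic macrophyte population surge, the sedge bloom

Direct effects: the migratory sedge recruitment failure, the migratory heron overgrazing.
2 steps out: the crayfish range expansion, the planktonic frog die-off, the dragonfly collapse, the frog range expansion.
3 steps out: the native carp collapse.
4 steps out: the planktonic macrophyte population surge.
5 steps out: the sedge bloom.
Not reachable from it: the bass recruitment failure.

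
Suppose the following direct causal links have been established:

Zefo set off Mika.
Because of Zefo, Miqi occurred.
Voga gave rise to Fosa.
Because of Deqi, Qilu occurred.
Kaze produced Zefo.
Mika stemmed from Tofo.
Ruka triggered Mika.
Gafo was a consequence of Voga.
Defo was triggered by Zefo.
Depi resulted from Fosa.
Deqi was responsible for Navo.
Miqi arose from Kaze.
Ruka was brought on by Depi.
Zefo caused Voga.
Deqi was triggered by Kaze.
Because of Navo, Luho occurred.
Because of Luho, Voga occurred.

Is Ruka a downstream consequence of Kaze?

There is a causal chain: Kaze → Zefo → Voga → Fosa → Depi → Ruka.

Yes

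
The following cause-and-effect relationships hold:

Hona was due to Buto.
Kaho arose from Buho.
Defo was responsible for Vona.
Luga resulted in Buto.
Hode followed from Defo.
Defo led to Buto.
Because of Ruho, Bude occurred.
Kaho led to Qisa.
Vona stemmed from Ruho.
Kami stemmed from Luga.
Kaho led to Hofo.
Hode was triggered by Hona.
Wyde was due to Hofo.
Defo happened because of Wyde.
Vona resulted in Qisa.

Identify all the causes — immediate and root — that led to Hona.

Buho, Buto, Defo, Hofo, Kaho, Luga, Wyde

Immediate cause of Hona: Buto.
Further upstream: Buho, Luga, Kaho, Hofo, Wyde, Defo.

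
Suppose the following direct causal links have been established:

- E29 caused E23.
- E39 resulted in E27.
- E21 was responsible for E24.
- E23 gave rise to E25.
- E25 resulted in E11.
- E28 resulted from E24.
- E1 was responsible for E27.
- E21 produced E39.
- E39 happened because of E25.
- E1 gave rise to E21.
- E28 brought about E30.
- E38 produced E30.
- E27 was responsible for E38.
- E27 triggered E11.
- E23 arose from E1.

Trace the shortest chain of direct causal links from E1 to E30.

E1 → E27
E27 → E38
E38 → E30
Length: 3 steps.

E1 → E27 → E38 → E30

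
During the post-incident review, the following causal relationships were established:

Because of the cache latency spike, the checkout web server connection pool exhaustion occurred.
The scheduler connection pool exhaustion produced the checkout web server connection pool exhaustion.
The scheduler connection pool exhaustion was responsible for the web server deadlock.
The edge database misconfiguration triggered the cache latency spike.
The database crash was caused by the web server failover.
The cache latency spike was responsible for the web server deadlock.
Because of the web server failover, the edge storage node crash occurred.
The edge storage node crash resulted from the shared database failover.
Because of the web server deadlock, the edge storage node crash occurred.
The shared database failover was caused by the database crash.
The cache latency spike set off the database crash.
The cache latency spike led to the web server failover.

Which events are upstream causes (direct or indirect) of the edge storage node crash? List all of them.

Immediate causes of the edge storage node crash: the web server failover, the shared database failover, the web server deadlock.
Further upstream: the scheduler connection pool exhaustion, the edge database misconfiguration, the cache latency spike, the database crash.

the cache latency spike, the database crash, the edge database misconfiguration, the scheduler connection pool exhaustion, the shared database failover, the web server deadlock, the web server failover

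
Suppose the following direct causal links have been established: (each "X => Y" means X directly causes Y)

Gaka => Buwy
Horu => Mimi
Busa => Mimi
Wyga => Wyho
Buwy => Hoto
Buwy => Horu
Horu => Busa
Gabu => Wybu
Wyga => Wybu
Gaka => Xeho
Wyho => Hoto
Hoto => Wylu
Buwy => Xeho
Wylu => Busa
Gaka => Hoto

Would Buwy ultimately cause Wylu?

Yes

There is a causal chain: Buwy → Hoto → Wylu.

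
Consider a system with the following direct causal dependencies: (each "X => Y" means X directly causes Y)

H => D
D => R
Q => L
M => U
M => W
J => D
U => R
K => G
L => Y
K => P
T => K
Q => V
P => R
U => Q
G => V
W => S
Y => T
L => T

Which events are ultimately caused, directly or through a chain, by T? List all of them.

G, K, P, R, V

Direct effects: K.
2 steps out: G, P.
3 steps out: V, R.
Not reachable from it: M, U, W, Q, S, L, Y, J, H, D.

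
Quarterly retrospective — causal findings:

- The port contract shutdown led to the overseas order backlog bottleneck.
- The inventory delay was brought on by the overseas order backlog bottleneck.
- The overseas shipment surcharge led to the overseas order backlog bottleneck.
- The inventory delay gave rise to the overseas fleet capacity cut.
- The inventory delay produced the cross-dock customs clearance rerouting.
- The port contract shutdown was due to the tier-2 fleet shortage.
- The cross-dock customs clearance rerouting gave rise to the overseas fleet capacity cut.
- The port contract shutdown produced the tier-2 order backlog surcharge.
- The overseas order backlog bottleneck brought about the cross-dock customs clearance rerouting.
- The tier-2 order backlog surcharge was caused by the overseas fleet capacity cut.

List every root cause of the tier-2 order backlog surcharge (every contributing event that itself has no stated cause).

Tracing upstream from the tier-2 order backlog surcharge: the tier-2 order backlog surcharge ← the port contract shutdown ← the tier-2 fleet shortage.
A separate upstream branch: the tier-2 order backlog surcharge ← the overseas fleet capacity cut ← the inventory delay ← the overseas order backlog bottleneck ← the overseas shipment surcharge.
Each of those chain origins has no stated cause.

the overseas shipment surcharge, the tier-2 fleet shortage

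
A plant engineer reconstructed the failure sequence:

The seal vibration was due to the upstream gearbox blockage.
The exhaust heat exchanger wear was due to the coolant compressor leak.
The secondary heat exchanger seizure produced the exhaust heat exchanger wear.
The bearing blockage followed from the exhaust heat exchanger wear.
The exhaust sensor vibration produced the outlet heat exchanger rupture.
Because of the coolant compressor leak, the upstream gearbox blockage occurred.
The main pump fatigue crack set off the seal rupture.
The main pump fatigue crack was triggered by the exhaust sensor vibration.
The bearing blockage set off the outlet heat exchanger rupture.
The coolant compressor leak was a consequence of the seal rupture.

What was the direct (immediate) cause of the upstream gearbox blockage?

the coolant compressor leak

Upstream contributors include the exhaust sensor vibration, the main pump fatigue crack, the seal rupture, but only the coolant compressor leak feeds directly into the upstream gearbox blockage.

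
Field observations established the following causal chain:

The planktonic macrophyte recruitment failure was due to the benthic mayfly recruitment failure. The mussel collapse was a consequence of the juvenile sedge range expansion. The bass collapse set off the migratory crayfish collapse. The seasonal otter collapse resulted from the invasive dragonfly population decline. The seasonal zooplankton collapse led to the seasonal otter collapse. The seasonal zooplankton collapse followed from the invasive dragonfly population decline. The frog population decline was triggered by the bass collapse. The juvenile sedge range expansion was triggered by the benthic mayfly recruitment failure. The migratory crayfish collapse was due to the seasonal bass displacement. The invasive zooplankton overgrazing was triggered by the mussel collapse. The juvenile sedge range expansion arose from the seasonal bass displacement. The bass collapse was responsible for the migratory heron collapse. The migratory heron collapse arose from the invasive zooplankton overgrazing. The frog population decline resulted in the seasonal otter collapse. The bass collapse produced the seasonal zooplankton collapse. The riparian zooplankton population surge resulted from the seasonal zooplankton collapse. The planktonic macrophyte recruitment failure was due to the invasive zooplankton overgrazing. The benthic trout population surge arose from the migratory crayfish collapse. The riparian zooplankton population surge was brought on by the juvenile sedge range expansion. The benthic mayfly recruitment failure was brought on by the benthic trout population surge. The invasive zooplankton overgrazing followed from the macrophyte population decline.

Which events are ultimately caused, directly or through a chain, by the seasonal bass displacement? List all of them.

the benthic mayfly recruitment failure, the benthic trout population surge, the invasive zooplankton overgrazing, the juvenile sedge range expansion, the migratory crayfish collapse, the migratory heron collapse, the mussel collapse, the planktonic macrophyte recruitment failure, the riparian zooplankton population surge

Direct effects: the migratory crayfish collapse, the juvenile sedge range expansion.
2 steps out: the benthic trout population surge, the riparian zooplankton population surge, the mussel collapse.
3 steps out: the benthic mayfly recruitment failure, the invasive zooplankton overgrazing.
4 steps out: the migratory heron collapse, the planktonic macrophyte recruitment failure.
Not reachable from it: the invasive dragonfly population decline, the bass collapse, the frog population decline, the seasonal zooplankton collapse, the macrophyte population decline, the seasonal otter collapse.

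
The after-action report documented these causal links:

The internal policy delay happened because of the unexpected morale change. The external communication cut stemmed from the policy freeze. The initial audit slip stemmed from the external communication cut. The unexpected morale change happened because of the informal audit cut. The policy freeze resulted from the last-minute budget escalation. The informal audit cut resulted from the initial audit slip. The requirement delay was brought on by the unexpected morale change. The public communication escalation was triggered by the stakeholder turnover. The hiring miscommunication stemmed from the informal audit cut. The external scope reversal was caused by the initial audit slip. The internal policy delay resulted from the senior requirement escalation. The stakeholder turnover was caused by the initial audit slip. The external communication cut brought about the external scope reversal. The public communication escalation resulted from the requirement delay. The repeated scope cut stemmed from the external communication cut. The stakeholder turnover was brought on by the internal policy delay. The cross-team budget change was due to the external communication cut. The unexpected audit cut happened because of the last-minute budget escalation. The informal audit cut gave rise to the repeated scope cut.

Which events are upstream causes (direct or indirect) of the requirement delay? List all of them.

Immediate cause of the requirement delay: the unexpected morale change.
Further upstream: the last-minute budget escalation, the policy freeze, the external communication cut, the initial audit slip, the informal audit cut.

the external communication cut, the informal audit cut, the initial audit slip, the last-minute budget escalation, the policy freeze, the unexpected morale change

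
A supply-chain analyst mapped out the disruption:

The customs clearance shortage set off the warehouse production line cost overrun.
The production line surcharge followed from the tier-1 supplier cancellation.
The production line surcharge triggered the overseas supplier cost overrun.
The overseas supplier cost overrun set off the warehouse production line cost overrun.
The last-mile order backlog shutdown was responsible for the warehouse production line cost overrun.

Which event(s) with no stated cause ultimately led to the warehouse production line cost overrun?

the customs clearance shortage, the last-mile order backlog shutdown, the tier-1 supplier cancellation

Tracing upstream from the warehouse production line cost overrun: the warehouse production line cost overrun ← the last-mile order backlog shutdown.
A separate upstream branch: the warehouse production line cost overrun ← the overseas supplier cost overrun ← the production line surcharge ← the tier-1 supplier cancellation.
A separate upstream branch: the warehouse production line cost overrun ← the customs clearance shortage.
Each of those chain origins has no stated cause.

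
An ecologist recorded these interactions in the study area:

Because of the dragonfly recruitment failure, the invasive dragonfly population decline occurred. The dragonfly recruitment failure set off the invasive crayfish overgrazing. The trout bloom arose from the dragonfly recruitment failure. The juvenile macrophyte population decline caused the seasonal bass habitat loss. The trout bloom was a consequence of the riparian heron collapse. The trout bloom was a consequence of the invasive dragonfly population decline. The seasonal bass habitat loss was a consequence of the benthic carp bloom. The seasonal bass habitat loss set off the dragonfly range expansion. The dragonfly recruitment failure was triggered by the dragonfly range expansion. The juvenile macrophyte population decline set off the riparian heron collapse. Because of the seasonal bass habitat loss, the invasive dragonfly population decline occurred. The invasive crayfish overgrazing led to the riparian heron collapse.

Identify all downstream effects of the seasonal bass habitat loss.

Direct effects: the dragonfly range expansion, the invasive dragonfly population decline.
2 steps out: the dragonfly recruitment failure, the trout bloom.
3 steps out: the invasive crayfish overgrazing.
4 steps out: the riparian heron collapse.
Not reachable from it: the juvenile macrophyte population decline, the benthic carp bloom.

the dragonfly range expansion, the dragonfly recruitment failure, the invasive crayfish overgrazing, the invasive dragonfly population decline, the riparian heron collapse, the trout bloom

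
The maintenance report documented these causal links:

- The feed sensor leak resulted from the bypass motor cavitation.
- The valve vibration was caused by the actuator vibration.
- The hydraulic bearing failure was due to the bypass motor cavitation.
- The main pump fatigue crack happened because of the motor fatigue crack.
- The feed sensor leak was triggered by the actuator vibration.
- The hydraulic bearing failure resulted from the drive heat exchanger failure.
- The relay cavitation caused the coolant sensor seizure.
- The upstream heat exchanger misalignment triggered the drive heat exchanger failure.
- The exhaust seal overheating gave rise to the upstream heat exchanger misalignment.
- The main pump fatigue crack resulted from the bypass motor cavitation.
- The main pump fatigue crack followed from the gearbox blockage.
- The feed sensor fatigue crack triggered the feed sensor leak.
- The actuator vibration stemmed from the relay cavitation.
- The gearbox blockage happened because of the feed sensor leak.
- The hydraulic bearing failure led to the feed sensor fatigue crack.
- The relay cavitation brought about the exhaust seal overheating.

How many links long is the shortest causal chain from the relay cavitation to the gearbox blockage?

Shortest chain: the relay cavitation → the actuator vibration → the feed sensor leak → the gearbox blockage.

3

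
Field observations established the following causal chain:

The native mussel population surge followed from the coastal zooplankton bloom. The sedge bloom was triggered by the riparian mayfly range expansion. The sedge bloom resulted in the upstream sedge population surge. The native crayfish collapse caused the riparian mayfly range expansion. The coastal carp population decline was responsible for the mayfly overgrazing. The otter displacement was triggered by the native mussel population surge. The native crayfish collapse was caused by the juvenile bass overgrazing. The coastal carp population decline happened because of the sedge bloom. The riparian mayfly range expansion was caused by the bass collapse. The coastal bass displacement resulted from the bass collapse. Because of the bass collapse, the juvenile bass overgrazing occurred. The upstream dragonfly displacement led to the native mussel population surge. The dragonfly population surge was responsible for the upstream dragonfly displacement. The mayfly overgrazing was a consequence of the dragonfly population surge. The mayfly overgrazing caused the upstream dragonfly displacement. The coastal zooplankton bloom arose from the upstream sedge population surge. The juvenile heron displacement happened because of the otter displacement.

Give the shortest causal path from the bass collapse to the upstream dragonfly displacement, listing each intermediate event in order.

the bass collapse → the riparian mayfly range expansion → the sedge bloom → the coastal carp population decline → the mayfly overgrazing → the upstream dragonfly displacement

the bass collapse → the riparian mayfly range expansion
the riparian mayfly range expansion → the sedge bloom
the sedge bloom → the coastal carp population decline
the coastal carp population decline → the mayfly overgrazing
the mayfly overgrazing → the upstream dragonfly displacement
Length: 5 steps.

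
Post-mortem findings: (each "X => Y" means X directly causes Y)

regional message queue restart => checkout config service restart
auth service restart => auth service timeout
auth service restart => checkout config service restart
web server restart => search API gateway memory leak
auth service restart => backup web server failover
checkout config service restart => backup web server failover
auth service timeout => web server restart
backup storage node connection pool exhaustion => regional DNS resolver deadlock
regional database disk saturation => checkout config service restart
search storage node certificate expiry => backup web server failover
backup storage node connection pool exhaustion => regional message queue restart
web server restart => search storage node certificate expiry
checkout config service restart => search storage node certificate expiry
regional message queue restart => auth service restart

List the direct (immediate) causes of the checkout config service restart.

the auth service restart, the regional database disk saturation, the regional message queue restart

Upstream contributors include the backup storage node connection pool exhaustion, but only the auth service restart, the regional database disk saturation, the regional message queue restart feed directly into the checkout config service restart.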